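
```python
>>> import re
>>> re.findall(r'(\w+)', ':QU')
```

['QU']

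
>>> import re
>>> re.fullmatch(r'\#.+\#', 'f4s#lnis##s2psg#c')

None

`fullmatch` succeeds only if the pattern covers the string from start to end.
Here there's no way to consume every character, so the call returns None.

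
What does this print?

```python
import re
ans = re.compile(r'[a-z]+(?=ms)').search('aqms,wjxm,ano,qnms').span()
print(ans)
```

(0, 2)

Lookahead/lookbehind check context without consuming it, so the matched span excludes the asserted characters.
`re.search` tries every starting position until one works.
The match spans [0:2] → 'aq'.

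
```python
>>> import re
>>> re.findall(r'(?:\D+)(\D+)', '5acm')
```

['m']

With a single group, `findall` returns only what that group captured — 1 item.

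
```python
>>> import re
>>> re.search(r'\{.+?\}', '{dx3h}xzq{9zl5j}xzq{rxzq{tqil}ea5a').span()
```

Lazy quantifiers expand one character at a time until the remainder of the pattern can match.
The match spans [0:6] → '{dx3h}'.

(0, 6)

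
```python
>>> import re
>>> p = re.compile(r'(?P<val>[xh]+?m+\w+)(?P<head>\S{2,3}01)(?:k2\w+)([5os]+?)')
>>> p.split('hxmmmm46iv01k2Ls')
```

Pattern: one or more of one of [xh] (lazy), then one or more of the literal 'm', then one or more of a word character (captured as 'val'); then 2 to 3 of a non-whitespace character, then the literal '01' (captured as 'head'); then the literal 'k2', then one or more of a word character (non-capturing group); then one or more of one of [5os] (lazy) (captured).
`re.split` interleaves the captured-group text with the surrounding fragments.

['', 'hxmmmm46', 'iv01', 's', '']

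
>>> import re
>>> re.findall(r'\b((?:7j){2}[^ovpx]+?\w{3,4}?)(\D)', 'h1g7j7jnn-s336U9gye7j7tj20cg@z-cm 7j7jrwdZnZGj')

[('7j7jrwdZ', 'n')]

Pattern: a word boundary (`\b`, zero-width); then the literal '7j' repeated 2 times, then one or more of any character except [ovpx] (lazy), then 3 to 4 of a word character (lazy) (captured); then a non-digit (captured).
Walking the string: at [34:43] match '7j7jrwdZn', groups = ('7j7jrwdZ', 'n').
`findall` packs the 2 group values into a tuple for every match.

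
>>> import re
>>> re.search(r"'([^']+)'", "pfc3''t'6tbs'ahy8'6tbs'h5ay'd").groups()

Unlike `match`, `search` isn't anchored — it looks for the pattern anywhere in the string.
The match spans [5:8] → "'t'".
Captured: group 1 = 't'.

('t',)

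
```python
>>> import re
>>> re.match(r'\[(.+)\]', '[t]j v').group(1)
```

't'

The match spans [0:3] → '[t]'.
Captured: group 1 = 't'.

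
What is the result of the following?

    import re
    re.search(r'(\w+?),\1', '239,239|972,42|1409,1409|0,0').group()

'239,239'

`\1` has to match the exact text group 1 already captured.
Unlike `match`, `search` isn't anchored — it looks for the pattern anywhere in the string.
The match spans [0:7] → '239,239'.
Captured: group 1 = '239'.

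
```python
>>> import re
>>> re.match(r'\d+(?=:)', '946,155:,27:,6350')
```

None

The lookaround is zero-width — it requires the adjacent text to match without consuming it, so the asserted text isn't part of the match.
`re.match` won't scan ahead — the pattern has to work from the very first character.
Here position 0 doesn't satisfy it, so the call returns None.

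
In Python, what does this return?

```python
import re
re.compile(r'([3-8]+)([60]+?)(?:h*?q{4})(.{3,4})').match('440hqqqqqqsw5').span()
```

(0, 12)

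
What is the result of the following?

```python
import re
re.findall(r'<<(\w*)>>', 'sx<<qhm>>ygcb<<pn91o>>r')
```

['qhm', 'pn91o']

Scanning left to right: at [2:9] match '<<qhm>>', group 1 = 'qhm'; at [13:22] match '<<pn91o>>', group 1 = 'pn91o'.
With a single group, `findall` returns only what that group captured — 2 items.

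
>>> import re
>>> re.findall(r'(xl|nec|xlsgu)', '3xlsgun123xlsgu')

['xl', 'xl']

Alternation isn't longest-match — the leftmost alternative that fits at this position is chosen.
Scanning left to right: at [1:3] match 'xl', group 1 = 'xl'; at [10:12] match 'xl', group 1 = 'xl'.
With a single group, `findall` returns only what that group captured — 2 items.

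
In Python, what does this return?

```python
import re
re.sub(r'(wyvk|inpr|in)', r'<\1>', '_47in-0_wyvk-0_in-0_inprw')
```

'_47<in>-0_<wyvk>-0_<in>-0_<inpr>w'

Branches in `(...|...)` are attempted left-to-right; the first branch that allows the whole pattern to succeed is taken.
Matches: at [3:5] → 'in'; at [8:12] → 'wyvk'; at [15:17] → 'in'; at [20:24] → 'inpr'.
The replacement refers to a captured group, so each match is rewritten using its own captured text.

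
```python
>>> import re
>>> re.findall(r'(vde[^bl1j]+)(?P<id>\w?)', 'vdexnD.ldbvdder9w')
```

[('vdexnD.', 'l')]

This matches the literal 'vde', then one or more of any character except [bl1j] (captured); then optionally a word character (captured as 'id').
Scanning left to right: at [0:8] match 'vdexnD.l', groups = ('vdexnD.', 'l').
2 groups means the one result is a tuple of 2 captured strings — 1 here.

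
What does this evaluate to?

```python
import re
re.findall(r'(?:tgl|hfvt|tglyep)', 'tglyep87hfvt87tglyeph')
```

['tgl', 'hfvt', 'tgl']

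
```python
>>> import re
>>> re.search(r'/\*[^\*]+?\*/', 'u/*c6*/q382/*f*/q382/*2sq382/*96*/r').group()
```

'/*c6*/'

`re.search` scans for the first position where the pattern succeeds.
The match spans [1:7] → '/*c6*/'.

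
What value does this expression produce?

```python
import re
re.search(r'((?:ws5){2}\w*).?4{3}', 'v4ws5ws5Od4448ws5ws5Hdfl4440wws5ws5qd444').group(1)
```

The match spans [2:40] → 'ws5ws5Od4448ws5ws5Hdfl4440wws5ws5qd444'.
Captured: group 1 = 'ws5ws5Od4448ws5ws5Hdfl4440wws5ws5qd'.

'ws5ws5Od4448ws5ws5Hdfl4440wws5ws5qd'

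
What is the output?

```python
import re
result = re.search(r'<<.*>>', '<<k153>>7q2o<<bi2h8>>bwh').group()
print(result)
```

<<k153>>7q2o<<bi2h8>>

`re.search` scans for the first position where the pattern succeeds.
The match spans [0:21] → '<<k153>>7q2o<<bi2h8>>'.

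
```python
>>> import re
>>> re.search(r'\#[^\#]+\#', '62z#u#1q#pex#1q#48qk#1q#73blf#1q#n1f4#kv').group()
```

'#u#'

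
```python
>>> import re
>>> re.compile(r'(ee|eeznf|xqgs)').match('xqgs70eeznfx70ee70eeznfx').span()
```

(0, 4)

With `match`, the pattern is implicitly anchored at the beginning.
The match spans [0:4] → 'xqgs'.
Captured: group 1 = 'xqgs'.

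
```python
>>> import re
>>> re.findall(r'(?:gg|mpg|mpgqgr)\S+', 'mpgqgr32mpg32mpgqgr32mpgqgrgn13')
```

['mpgqgr32mpg32mpgqgr32mpgqgrgn13']

No capturing groups, so `findall` returns the 1 full match string.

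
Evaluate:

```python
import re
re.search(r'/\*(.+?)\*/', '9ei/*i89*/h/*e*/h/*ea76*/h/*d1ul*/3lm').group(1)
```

'i89'

A `+?`/`*?`/`{m,n}?` starts at its minimum and grows only as far as needed for what follows to match.
Unlike `match`, `search` isn't anchored — it looks for the pattern anywhere in the string.
The match spans [3:10] → '/*i89*/'.
Captured: group 1 = 'i89'.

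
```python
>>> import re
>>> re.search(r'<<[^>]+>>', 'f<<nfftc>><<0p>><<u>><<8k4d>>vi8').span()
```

The match spans [1:10] → '<<nfftc>>'.

(1, 10)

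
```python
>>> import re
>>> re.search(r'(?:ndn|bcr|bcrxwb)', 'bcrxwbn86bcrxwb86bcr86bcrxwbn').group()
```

Branches in `(...|...)` are attempted left-to-right; the first branch that allows the whole pattern to succeed is taken.
The match spans [0:3] → 'bcr'.

'bcr'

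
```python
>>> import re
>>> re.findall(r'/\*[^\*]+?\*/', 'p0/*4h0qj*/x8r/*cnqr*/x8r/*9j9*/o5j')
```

['/*4h0qj*/', '/*cnqr*/', '/*9j9*/']

Since nothing is captured, `findall` lists the 3 matched substrings directly.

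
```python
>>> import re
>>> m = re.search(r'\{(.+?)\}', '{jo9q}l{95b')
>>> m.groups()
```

The match spans [0:6] → '{jo9q}'.
Captured: group 1 = 'jo9q'.

('jo9q',)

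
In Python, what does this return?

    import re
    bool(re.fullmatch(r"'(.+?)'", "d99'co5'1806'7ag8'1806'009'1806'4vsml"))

False

`re.fullmatch` is like wrapping the pattern in `^…$` (in single-line mode).
Here the pattern can't cover the whole string, so the call returns None, and `bool(None)` is False.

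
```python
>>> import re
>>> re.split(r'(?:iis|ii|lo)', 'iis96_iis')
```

['', '96_', '']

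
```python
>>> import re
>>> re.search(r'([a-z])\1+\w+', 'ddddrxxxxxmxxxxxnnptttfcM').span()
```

`\1` has to match the exact text group 1 already captured.
`re.search` tries every starting position until one works.
The match spans [0:25] → 'ddddrxxxxxmxxxxxnnptttfcM'.
Captured: group 1 = 'd'.

(0, 25)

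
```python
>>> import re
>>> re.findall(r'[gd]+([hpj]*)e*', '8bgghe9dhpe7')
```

['h', 'hp']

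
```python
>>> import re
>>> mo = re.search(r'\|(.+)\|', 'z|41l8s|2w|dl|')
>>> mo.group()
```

'|41l8s|2w|dl|'

`re.search` scans for the first position where the pattern succeeds.
The match spans [1:14] → '|41l8s|2w|dl|'.
Captured: group 1 = '41l8s|2w|dl'.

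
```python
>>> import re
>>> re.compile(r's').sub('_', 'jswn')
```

'j_wn'

Every occurrence is swapped for '_'.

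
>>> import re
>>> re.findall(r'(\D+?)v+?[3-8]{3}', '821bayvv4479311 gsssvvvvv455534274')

['bay', ' gsss']

This matches one or more of a non-digit (lazy) (captured); then one or more of a literal 'v' (lazy), then exactly 3 of a character in [3-8].
With a single group, `findall` returns only what that group captured — 2 items.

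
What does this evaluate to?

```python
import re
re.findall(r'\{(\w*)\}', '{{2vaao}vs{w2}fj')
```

['2vaao', 'w2']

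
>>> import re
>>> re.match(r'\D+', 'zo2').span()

This matches one or more of a non-digit.
`match` is anchored at position 0; if the pattern doesn't fit there, it returns None.
The match spans [0:2] → 'zo'.

(0, 2)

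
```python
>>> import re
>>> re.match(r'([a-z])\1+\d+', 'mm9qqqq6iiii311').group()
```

After group 1 captures some text, `\1` only succeeds where that same text appears again.
`re.match` only tries the pattern at the start of the string.
The match spans [0:3] → 'mm9'.
Captured: group 1 = 'm'.

'mm9'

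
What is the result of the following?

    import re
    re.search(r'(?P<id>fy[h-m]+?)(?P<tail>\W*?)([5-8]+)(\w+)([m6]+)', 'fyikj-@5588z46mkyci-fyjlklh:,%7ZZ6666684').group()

The match spans [0:15] → 'fyikj-@5588z46m'.

'fyikj-@5588z46m'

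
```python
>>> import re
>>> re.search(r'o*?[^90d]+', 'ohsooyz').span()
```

The match spans [0:7] → 'ohsooyz'.

(0, 7)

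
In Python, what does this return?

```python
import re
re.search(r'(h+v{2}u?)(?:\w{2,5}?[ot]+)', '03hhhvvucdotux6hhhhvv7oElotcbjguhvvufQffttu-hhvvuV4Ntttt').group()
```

'hhhvvucdot'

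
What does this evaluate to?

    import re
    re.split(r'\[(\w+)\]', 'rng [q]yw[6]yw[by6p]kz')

With a capturing group present, the delimiter's captured portion is kept in the result list.

['rng ', 'q', 'yw', '6', 'yw', 'by6p', 'kz']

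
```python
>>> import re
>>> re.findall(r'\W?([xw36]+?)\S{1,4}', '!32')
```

['3']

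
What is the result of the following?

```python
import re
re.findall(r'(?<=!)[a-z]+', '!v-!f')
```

['v', 'f']

The positive lookaround only admits positions where the adjacent text matches; those characters stay outside the span.
Walking the string: at [1:2] → 'v'; at [4:5] → 'f'.
Since nothing is captured, `findall` lists the 2 matched substrings directly.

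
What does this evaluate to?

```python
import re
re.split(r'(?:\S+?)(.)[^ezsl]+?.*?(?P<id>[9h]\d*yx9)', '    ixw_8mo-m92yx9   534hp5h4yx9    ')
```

This matches one or more of a non-whitespace character (lazy) (non-capturing group); then any character (captured); then one or more of any character except [ezsl] (lazy); then zero or more of any character (lazy); then one of [9h], then zero or more of a digit, then the literal 'yx9' (captured as 'id').
Matches to split on: at [4:18] → 'ixw_8mo-m92yx9'; at [21:32] → '534hp5h4yx9'.
Because the pattern has a capturing group, `split` also inserts each captured text between the pieces.

['    ', 'x', '92yx9', '   ', '3', 'h4yx9', '    ']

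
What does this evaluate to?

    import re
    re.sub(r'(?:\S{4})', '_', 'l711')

This matches exactly 4 of a non-whitespace character (non-capturing group).
Matches: at [0:4] → 'l711'.
`sub` substitutes '_' at each match site.

'_'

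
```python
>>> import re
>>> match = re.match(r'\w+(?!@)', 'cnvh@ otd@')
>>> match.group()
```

'cnv'

Because the assertion is negative and zero-width, positions next to the forbidden text are skipped.
`re.match` won't scan ahead — the pattern has to work from the very first character.
The match spans [0:3] → 'cnv'.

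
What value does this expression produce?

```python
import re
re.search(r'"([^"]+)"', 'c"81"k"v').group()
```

'"81"'

The match spans [1:5] → '"81"'.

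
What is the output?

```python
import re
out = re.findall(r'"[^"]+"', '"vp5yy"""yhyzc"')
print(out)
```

['"vp5yy"', '"yhyzc"']

Scanning left to right: at [0:7] → '"vp5yy"'; at [8:15] → '"yhyzc"'.
With no groups in the pattern, `findall` gives back each whole match — 2 here.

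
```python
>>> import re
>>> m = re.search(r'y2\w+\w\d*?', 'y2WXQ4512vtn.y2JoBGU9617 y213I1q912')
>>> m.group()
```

This matches the literal 'y2', then one or more of a word character; then a word character, then zero or more of a digit (lazy).
The match spans [0:12] → 'y2WXQ4512vtn'.

'y2WXQ4512vtn'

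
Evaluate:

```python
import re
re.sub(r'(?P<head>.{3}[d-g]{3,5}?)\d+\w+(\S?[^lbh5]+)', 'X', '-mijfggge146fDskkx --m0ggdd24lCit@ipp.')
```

'-XlCit@ipp.'

Each match is replaced by 'X'.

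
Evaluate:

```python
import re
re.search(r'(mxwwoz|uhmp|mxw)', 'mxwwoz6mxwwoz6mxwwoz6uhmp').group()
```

Alternation tries branches left to right and keeps the first one that lets the overall match succeed at that position.
`search` walks the string left to right and returns the first match it finds.
The match spans [0:6] → 'mxwwoz'.
Captured: group 1 = 'mxwwoz'.

'mxwwoz'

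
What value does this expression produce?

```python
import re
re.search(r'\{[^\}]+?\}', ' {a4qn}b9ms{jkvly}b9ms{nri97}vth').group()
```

'{a4qn}'

`search` walks the string left to right and returns the first match it finds.
The match spans [1:7] → '{a4qn}'.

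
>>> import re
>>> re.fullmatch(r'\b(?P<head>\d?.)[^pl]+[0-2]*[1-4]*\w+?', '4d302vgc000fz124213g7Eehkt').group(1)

The pattern matches a word boundary (`\b`, zero-width); then optionally a digit, then any character (captured as 'head'); then one or more of any character except [pl]; then zero or more of a character in [0-2]; then zero or more of a character in [1-4], then one or more of a word character (lazy).
`fullmatch` succeeds only if the pattern covers the string from start to end.
The match spans [0:26] → '4d302vgc000fz124213g7Eehkt'.
Captured: group 1 = '4d'.

'4d'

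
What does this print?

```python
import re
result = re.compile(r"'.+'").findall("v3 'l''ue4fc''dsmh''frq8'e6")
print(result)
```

Matches: at [3:25] → "'l''ue4fc''dsmh''frq8'".
`findall` yields the raw match text (1 of them) because the pattern has no groups.

["'l''ue4fc''dsmh''frq8'"]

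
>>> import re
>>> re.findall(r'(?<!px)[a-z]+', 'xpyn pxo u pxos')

['xpyn', 'pxo', 'u', 'pxos']

Because the assertion is negative and zero-width, positions next to the forbidden text are skipped.
Matches: at [0:4] → 'xpyn'; at [5:8] → 'pxo'; at [9:10] → 'u'; at [11:15] → 'pxos'.
No capturing groups, so `findall` returns the 4 full match strings.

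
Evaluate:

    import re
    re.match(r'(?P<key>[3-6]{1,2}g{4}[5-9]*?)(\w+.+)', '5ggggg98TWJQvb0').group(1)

This matches 1 to 2 of a character in [3-6], then exactly 4 of a literal 'g', then zero or more of a character in [5-9] (lazy) (captured as 'key'); then one or more of a word character, then one or more of any character (captured).
`re.match` only tries the pattern at the start of the string.
The match spans [0:15] → '5ggggg98TWJQvb0'.
Captured: group 1 = '5gggg', group 2 = 'g98TWJQvb0'.

'5gggg'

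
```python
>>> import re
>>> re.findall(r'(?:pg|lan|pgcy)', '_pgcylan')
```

['pg', 'lan']

Alternation isn't longest-match — the leftmost alternative that fits at this position is chosen.
Scanning left to right: at [1:3] → 'pg'; at [5:8] → 'lan'.
No capturing groups, so `findall` returns the 2 full match strings.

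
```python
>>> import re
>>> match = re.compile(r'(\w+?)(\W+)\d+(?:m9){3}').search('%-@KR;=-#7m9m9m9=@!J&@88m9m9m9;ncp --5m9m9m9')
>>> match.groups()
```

('KR', ';=-#')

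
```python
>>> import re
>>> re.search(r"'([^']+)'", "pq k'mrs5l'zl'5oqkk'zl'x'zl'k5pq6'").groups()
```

('mrs5l',)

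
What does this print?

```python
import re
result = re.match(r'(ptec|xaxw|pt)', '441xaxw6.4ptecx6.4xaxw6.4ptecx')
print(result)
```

`match` is anchored at position 0; if the pattern doesn't fit there, it returns None.
Here position 0 doesn't satisfy it, so the call returns None.

None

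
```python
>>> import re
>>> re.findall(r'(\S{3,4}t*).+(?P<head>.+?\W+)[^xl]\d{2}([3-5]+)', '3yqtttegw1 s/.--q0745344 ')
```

[('3yqttt', '--', '45344')]

This matches 3 to 4 of a non-whitespace character, then zero or more of a literal 't' (captured); then one or more of any character; then one or more of any character (lazy), then one or more of a non-word character (captured as 'head'); then any character except [xl], then exactly 2 of a digit; then one or more of a character in [3-5] (captured).
3 groups means the one result is a tuple of 3 captured strings — 1 here.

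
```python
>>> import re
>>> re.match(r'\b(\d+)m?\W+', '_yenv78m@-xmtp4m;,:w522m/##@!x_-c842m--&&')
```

None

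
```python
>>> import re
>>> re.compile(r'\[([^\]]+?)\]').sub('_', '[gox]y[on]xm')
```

'_y_xm'

Matches: at [0:5] → '[gox]'; at [6:10] → '[on]'.
Each match is replaced by '_'.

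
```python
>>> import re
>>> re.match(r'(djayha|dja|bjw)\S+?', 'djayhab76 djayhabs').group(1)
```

'djayha'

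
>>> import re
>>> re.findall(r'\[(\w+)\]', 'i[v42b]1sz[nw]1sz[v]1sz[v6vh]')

['v42b', 'nw', 'v', 'v6vh']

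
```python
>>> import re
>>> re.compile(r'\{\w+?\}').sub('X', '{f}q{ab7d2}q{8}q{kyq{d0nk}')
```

'XqXqXq{kyqX'

Every occurrence is swapped for 'X'.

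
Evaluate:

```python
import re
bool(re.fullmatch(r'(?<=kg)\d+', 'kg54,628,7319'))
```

False

The positive lookaround only admits positions where the adjacent text matches; those characters stay outside the span.
`fullmatch` succeeds only if the pattern covers the string from start to end.
Here the string isn't matched end-to-end, so the call returns None, and `bool(None)` is False.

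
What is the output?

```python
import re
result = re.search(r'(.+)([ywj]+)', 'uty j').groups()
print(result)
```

('uty ', 'j')

This matches one or more of any character (captured); then one or more of one of [ywj] (captured).
`re.search` tries every starting position until one works.
The match spans [0:5] → 'uty j'.
Captured: group 1 = 'uty ', group 2 = 'j'.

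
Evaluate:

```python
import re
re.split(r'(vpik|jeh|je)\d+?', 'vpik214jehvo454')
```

['', 'vpik', '14jehvo454']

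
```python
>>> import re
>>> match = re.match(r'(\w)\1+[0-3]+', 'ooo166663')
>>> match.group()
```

`\1` is not a pattern — it's the concrete string captured by group 1, re-applied verbatim.
With `match`, the pattern is implicitly anchored at the beginning.
The match spans [0:4] → 'ooo1'.
Captured: group 1 = 'o'.

'ooo1'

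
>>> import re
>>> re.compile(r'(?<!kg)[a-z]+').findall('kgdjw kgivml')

The negative lookaround is zero-width — it rules out positions where the adjacent text would match, without consuming anything.
With no groups in the pattern, `findall` gives back each whole match — 2 here.

['kgdjw', 'kgivml']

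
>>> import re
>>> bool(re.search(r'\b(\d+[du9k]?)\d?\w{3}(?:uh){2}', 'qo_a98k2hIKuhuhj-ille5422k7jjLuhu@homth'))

This matches a word boundary (`\b`, zero-width); then one or more of a digit, then optionally one of [du9k] (captured); then optionally a digit, then exactly 3 of a word character, then the literal 'uh' repeated 2 times.
`search` walks the string left to right and returns the first match it finds.
Here nothing in the string fits, so the call returns None, and `bool(None)` is False.

False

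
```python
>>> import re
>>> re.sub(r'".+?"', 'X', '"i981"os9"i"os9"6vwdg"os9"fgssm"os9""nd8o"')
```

Matches: at [0:6] → '"i981"'; at [9:12] → '"i"'; at [15:22] → '"6vwdg"'; at [25:32] → '"fgssm"'; at [35:42] → '""nd8o"'.
Each match is replaced by 'X'.

'Xos9Xos9Xos9Xos9X'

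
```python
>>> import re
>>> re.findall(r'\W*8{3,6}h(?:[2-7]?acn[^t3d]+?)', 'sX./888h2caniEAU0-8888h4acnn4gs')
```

['-8888h4acnn']

Pattern: zero or more of a non-word character, then 3 to 6 of the literal '8', then a literal 'h'; then optionally a character in [2-7], then the literal 'acn', then one or more of any character except [t3d] (lazy) (non-capturing group).
Because the quantifier is non-greedy, it stops expanding at the earliest point where the rest of the pattern can succeed.
Scanning left to right: at [17:28] → '-8888h4acnn'.
No capturing groups, so `findall` returns the 1 full match string.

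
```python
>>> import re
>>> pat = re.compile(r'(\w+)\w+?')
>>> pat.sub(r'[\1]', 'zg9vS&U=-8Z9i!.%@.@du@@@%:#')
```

Each match is replaced using the text its own group 1 captured.

'[zg9v]&U=-[8Z9]!.%@.@[d]@@@%:#'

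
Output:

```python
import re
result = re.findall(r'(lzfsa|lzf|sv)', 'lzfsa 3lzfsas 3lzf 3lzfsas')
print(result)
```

The regex engine tests alternatives in the order written; an earlier branch that matches wins even if a later one would match more.
With a single group, `findall` returns only what that group captured — 4 items.

['lzfsa', 'lzfsa', 'lzf', 'lzfsa']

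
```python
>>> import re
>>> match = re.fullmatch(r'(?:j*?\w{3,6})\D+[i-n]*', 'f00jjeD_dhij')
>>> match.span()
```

(0, 12)

`fullmatch` succeeds only if the pattern covers the string from start to end.
The match spans [0:12] → 'f00jjeD_dhij'.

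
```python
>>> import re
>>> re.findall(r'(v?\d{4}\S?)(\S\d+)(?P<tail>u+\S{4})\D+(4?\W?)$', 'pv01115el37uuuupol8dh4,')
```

This matches optionally the literal 'v', then exactly 4 of a digit, then optionally a non-whitespace character (captured); then a non-whitespace character, then one or more of a digit (captured); then one or more of the literal 'u', then exactly 4 of a non-whitespace character (captured as 'tail'); then one or more of a non-digit; then optionally the literal '4', then optionally a non-word character (captured); then anchored at the end.
Matches: at [3:23] match '1115el37uuuupol8dh4,', groups = ('1115e', 'l37', 'uuuupol8', '4,').
`findall` packs the 4 group values into a tuple for every match.

[('1115e', 'l37', 'uuuupol8', '4,')]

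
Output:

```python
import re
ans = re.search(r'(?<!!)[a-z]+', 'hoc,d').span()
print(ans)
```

The negative lookaround is zero-width — it rules out positions where the adjacent text would match, without consuming anything.
The match spans [0:3] → 'hoc'.

(0, 3)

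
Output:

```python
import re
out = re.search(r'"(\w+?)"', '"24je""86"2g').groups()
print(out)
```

('24je',)

The match spans [0:6] → '"24je"'.
Captured: group 1 = '24je'.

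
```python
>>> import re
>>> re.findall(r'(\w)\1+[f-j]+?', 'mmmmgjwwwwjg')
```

['m', 'w']

`\1` has to match the exact text group 1 already captured.
Walking the string: at [0:5] match 'mmmmg', group 1 = 'm'; at [6:11] match 'wwwwj', group 1 = 'w'.
Because there's exactly one group, `findall` drops the full match and keeps group 1 from each hit.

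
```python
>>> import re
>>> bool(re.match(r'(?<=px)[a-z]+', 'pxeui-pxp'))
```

False

Because the assertion is zero-width, the text it checks is not consumed and won't appear in the result.
`match` is anchored at position 0; if the pattern doesn't fit there, it returns None.
Here position 0 doesn't satisfy it, so the call returns None, and `bool(None)` is False.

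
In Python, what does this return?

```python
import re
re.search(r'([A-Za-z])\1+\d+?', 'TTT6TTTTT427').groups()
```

('T',)

A backreference is literal: `\1` must see the identical characters the first group matched.
`re.search` scans for the first position where the pattern succeeds.
The match spans [0:4] → 'TTT6'.
Captured: group 1 = 'T'.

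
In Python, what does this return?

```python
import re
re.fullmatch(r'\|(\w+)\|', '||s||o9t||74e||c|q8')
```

`re.fullmatch` is like wrapping the pattern in `^…$` (in single-line mode).
Here the string isn't matched end-to-end, so the call returns None.

None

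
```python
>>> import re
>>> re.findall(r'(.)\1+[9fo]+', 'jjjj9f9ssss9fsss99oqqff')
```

['j', 's', 's', 'q']

The backreference `\1` re-matches whatever the first group consumed, character for character.
Scanning left to right: at [0:7] match 'jjjj9f9', group 1 = 'j'; at [7:13] match 'ssss9f', group 1 = 's'; at [13:19] match 'sss99o', group 1 = 's'; at [19:23] match 'qqff', group 1 = 'q'.
One capturing group, so `findall` returns just the captured substring from each match — 4 in all.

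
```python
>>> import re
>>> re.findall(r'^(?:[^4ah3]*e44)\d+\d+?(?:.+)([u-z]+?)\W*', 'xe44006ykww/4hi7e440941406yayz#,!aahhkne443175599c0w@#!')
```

['w']

This matches anchored at the start of the string; then zero or more of any character except [4ah3], then the literal 'e44' (non-capturing group); then one or more of a digit, then one or more of a digit (lazy); then one or more of any character (non-capturing group); then one or more of a character in [u-z] (lazy) (captured); then zero or more of a non-word character.
With a single group, `findall` returns only what that group captured — 1 item.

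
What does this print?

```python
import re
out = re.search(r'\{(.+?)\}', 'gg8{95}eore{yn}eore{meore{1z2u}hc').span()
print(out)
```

(3, 7)

A non-greedy quantifier consumes as few characters as it can — just enough that the remainder of the pattern still matches from where it stops; whatever follows it matches normally.
The match spans [3:7] → '{95}'.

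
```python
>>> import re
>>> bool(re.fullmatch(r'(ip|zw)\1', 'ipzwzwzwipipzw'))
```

False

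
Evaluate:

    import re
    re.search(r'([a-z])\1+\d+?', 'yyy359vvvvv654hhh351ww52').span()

(0, 4)

A backreference is literal: `\1` must see the identical characters the first group matched.
The match spans [0:4] → 'yyy3'.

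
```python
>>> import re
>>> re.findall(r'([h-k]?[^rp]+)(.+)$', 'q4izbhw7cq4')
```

This matches optionally a character in [h-k], then one or more of any character except [rp] (captured); then one or more of any character (captured); then anchored at the end.
Multiple groups make `findall` return tuples — one 2-tuple for the one match.

[('q4izbhw7cq', '4')]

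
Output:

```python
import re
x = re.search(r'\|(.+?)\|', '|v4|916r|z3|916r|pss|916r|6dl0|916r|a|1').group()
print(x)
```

The match spans [0:4] → '|v4|'.

|v4|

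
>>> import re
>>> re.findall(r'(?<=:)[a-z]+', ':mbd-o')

Because the assertion is zero-width, the text it checks is not consumed and won't appear in the result.
Walking the string: at [1:4] → 'mbd'.
`findall` yields the raw match text (1 of them) because the pattern has no groups.

['mbd']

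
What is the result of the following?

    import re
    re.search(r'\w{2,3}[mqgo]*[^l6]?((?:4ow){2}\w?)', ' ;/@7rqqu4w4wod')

None

The pattern matches 2 to 3 of a word character, then zero or more of one of [mqgo], then optionally any character except [l6]; then the literal '4ow' repeated 2 times, then optionally a word character (captured).
Unlike `match`, `search` isn't anchored — it looks for the pattern anywhere in the string.
Here the pattern never matches, so the call returns None.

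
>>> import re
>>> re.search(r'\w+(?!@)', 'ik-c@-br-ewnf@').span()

`(?!…)`/`(?<!…)` only lets a position through if the neighbouring text does NOT match; no characters are consumed.
`re.search` tries every starting position until one works.
The match spans [0:2] → 'ik'.

(0, 2)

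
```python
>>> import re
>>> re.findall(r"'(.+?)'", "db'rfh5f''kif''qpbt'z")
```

['rfh5f', 'kif', 'qpbt']

The `?` after the quantifier makes it lazy — it takes as little as possible before letting the rest of the pattern try.
Because there's exactly one group, `findall` drops the full match and keeps group 1 from each hit.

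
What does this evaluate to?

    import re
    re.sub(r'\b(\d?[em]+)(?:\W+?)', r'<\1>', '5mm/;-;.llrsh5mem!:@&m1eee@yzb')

'<5mm>;-;.llrsh5mem!:@&m1eee@yzb'

This matches a word boundary (`\b`, zero-width); then optionally a digit, then one or more of one of [em] (captured); then one or more of a non-word character (lazy) (non-capturing group).
Matches: at [0:4] → '5mm/'.
Each match is replaced using the text its own group 1 captured.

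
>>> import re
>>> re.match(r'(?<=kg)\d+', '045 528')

None

The `(?=…)`/`(?<=…)` assertion just peeks at neighbouring text; it doesn't advance the match position.
`re.match` only tries the pattern at the start of the string.
Here the pattern fails at index 0, so the call returns None.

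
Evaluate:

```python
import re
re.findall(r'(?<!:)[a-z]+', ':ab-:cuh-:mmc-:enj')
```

The negative lookaround is zero-width — it rules out positions where the adjacent text would match, without consuming anything.
Scanning left to right: at [2:3] → 'b'; at [6:8] → 'uh'; at [11:13] → 'mc'; at [16:18] → 'nj'.
With no groups in the pattern, `findall` gives back each whole match — 4 here.

['b', 'uh', 'mc', 'nj']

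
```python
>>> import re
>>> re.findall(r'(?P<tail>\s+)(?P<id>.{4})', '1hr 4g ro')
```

[(' ', '4g r')]

This matches one or more of whitespace (captured as 'tail'); then exactly 4 of any character (captured as 'id').
Walking the string: at [3:8] match ' 4g r', groups = (' ', '4g r').
With 2 capturing groups, `findall` returns a 2-tuple per match.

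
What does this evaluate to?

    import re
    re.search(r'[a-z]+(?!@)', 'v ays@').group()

'v'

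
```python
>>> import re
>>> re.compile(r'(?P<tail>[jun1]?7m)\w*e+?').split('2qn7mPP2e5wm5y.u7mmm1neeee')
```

The pattern matches optionally one of [jun1], then the literal '7m' (captured as 'tail'); then zero or more of a word character, then one or more of the literal 'e' (lazy).
Matches to split on: at [2:9] → 'n7mPP2e'; at [15:26] → 'u7mmm1neeee'.
`re.split` interleaves the captured-group text with the surrounding fragments.

['2q', 'n7m', '5wm5y.', 'u7m', '']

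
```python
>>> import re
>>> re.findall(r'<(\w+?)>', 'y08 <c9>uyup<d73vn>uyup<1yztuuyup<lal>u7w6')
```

One capturing group, so `findall` returns just the captured substring from each match — 3 in all.

['c9', 'd73vn', 'lal']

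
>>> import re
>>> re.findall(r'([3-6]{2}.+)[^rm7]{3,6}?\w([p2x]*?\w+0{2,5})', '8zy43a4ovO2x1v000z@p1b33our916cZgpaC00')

The pattern matches exactly 2 of a character in [3-6], then one or more of any character (captured); then 3 to 6 of any character except [rm7] (lazy), then a word character; then zero or more of one of [p2x] (lazy), then one or more of a word character, then 2 to 5 of the literal '0' (captured).
Scanning left to right: at [3:38] match '43a4ovO2x1v000z@p1b33our916cZgpaC00', groups = ('43a4ovO2x1v000z@p1b33our916c', 'C00').
`findall` packs the 2 group values into a tuple for every match.

[('43a4ovO2x1v000z@p1b33our916c', 'C00')]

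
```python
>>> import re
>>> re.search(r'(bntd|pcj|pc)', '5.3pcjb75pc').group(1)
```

'pcj'

Alternation isn't longest-match — the leftmost alternative that fits at this position is chosen.
`search` walks the string left to right and returns the first match it finds.
The match spans [3:6] → 'pcj'.
Captured: group 1 = 'pcj'.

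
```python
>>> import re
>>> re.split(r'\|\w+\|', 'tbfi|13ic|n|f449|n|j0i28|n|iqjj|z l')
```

['tbfi', 'n', 'n', 'n', 'z l']

`split` removes every match and returns the 5 fragments in between.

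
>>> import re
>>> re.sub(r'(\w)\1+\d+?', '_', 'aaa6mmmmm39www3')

`\1` has to match the exact text group 1 already captured.
Matches: at [0:4] → 'aaa6'; at [4:10] → 'mmmmm3'; at [11:15] → 'www3'.
Every occurrence is swapped for '_'.

'__9_'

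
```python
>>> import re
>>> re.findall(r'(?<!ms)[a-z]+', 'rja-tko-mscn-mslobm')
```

The negative lookahead/lookbehind blocks any match where the forbidden context is present.
No capturing groups, so `findall` returns the 4 full match strings.

['rja', 'tko', 'mscn', 'mslobm']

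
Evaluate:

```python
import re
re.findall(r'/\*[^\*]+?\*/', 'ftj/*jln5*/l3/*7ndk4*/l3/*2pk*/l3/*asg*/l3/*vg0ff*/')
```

['/*jln5*/', '/*7ndk4*/', '/*2pk*/', '/*asg*/', '/*vg0ff*/']

With no groups in the pattern, `findall` gives back each whole match — 5 here.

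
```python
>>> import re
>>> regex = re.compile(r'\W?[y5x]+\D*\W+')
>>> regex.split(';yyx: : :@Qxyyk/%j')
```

['', 'j']

Pattern: optionally a non-word character, then one or more of one of [y5x], then zero or more of a non-digit; then one or more of a non-word character.
`split` removes every match and returns the 2 fragments in between.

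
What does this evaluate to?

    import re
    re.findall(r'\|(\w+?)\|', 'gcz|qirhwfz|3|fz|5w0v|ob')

['qirhwfz', 'fz']

With a single group, `findall` returns only what that group captured — 2 items.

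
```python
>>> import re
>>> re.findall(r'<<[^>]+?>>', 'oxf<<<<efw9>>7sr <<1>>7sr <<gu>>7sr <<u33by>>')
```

['<<<<efw9>>', '<<1>>', '<<gu>>', '<<u33by>>']

Walking the string: at [3:13] → '<<<<efw9>>'; at [17:22] → '<<1>>'; at [26:32] → '<<gu>>'; at [36:45] → '<<u33by>>'.
No capturing groups, so `findall` returns the 4 full match strings.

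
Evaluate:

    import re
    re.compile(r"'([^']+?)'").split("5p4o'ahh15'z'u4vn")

Matches to split on: at [4:11] → "'ahh15'".
Because the pattern has a capturing group, `split` also inserts each captured text between the pieces.

['5p4o', 'ahh15', "z'u4vn"]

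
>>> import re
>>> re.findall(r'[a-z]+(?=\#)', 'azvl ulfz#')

['ulfz']

The positive lookaround only admits positions where the adjacent text matches; those characters stay outside the span.
Walking the string: at [5:9] → 'ulfz'.
No capturing groups, so `findall` returns the 1 full match string.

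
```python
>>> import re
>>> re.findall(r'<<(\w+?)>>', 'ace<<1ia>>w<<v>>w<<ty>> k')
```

['1ia', 'v', 'ty']

Scanning left to right: at [3:10] match '<<1ia>>', group 1 = '1ia'; at [11:16] match '<<v>>', group 1 = 'v'; at [17:23] match '<<ty>>', group 1 = 'ty'.
`findall` collects group 1 from each match (3 total).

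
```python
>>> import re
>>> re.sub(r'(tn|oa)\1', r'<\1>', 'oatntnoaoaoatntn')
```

'oa<tn><oa>oa<tn>'

A backreference is literal: `\1` must see the identical characters the first group matched.
Matches: at [2:6] → 'tntn'; at [6:10] → 'oaoa'; at [12:16] → 'tntn'.
`\1` in the replacement pulls in group 1's text for each match.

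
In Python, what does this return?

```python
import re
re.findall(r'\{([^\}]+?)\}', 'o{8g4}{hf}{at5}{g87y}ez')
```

['8g4', 'hf', 'at5', 'g87y']

Scanning left to right: at [1:6] match '{8g4}', group 1 = '8g4'; at [6:10] match '{hf}', group 1 = 'hf'; at [10:15] match '{at5}', group 1 = 'at5'; at [15:21] match '{g87y}', group 1 = 'g87y'.
Because there's exactly one group, `findall` drops the full match and keeps group 1 from each hit.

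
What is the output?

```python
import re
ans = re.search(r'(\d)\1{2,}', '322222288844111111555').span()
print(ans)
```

`\1` is not a pattern — it's the concrete string captured by group 1, re-applied verbatim.
Unlike `match`, `search` isn't anchored — it looks for the pattern anywhere in the string.
The match spans [1:7] → '222222'.
Captured: group 1 = '2'.

(1, 7)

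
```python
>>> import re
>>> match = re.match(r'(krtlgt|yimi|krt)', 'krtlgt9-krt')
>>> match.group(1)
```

'krtlgt'

The match spans [0:6] → 'krtlgt'.
Captured: group 1 = 'krtlgt'.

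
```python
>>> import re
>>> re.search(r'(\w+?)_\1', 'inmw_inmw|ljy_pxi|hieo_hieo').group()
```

A backreference is literal: `\1` must see the identical characters the first group matched.
The match spans [0:9] → 'inmw_inmw'.

'inmw_inmw'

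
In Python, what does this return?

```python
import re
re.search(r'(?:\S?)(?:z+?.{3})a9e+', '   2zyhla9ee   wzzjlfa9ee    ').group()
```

'2zyhla9ee'

The pattern matches optionally a non-whitespace character (non-capturing group); then one or more of the literal 'z' (lazy), then exactly 3 of any character (non-capturing group); then the literal 'a9', then one or more of a literal 'e'.
Unlike `match`, `search` isn't anchored — it looks for the pattern anywhere in the string.
The match spans [3:12] → '2zyhla9ee'.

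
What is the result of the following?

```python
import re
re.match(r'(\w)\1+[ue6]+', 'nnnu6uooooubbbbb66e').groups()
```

('n',)

After group 1 captures some text, `\1` only succeeds where that same text appears again.
`match` is anchored at position 0; if the pattern doesn't fit there, it returns None.
The match spans [0:6] → 'nnnu6u'.
Captured: group 1 = 'n'.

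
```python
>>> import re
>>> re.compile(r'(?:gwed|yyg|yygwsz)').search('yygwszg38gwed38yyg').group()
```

Alternation isn't longest-match — the leftmost alternative that fits at this position is chosen.
The match spans [0:3] → 'yyg'.

'yyg'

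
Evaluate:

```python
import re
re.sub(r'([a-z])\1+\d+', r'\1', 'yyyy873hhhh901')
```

'yh'

After group 1 captures some text, `\1` only succeeds where that same text appears again.
Matches: at [0:7] → 'yyyy873'; at [7:14] → 'hhhh901'.
Each match is replaced using the text its own group 1 captured.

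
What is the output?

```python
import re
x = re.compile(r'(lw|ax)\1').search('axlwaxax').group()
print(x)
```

`\1` has to match the exact text group 1 already captured.
The match spans [4:8] → 'axax'.

axax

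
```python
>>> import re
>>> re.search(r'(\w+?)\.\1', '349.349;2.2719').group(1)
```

The backreference `\1` re-matches whatever the first group consumed, character for character.
`search` walks the string left to right and returns the first match it finds.
The match spans [0:7] → '349.349'.
Captured: group 1 = '349'.

'349'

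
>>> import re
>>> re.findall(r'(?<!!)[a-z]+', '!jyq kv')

A negative assertion filters positions out without eating any characters.
With no groups in the pattern, `findall` gives back each whole match — 2 here.

['yq', 'kv']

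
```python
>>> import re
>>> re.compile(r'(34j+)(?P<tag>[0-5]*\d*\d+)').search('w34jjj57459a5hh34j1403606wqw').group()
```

'34jjj57459'

This matches the literal '34', then one or more of the literal 'j' (captured); then zero or more of a character in [0-5], then zero or more of a digit, then one or more of a digit (captured as 'tag').
`search` walks the string left to right and returns the first match it finds.
The match spans [1:11] → '34jjj57459'.
Captured: group 1 = '34jjj', group 2 = '57459'.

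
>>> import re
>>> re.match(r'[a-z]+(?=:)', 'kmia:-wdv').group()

The lookaround is zero-width — it requires the adjacent text to match without consuming it, so the asserted text isn't part of the match.
`match` is anchored at position 0; if the pattern doesn't fit there, it returns None.
The match spans [0:4] → 'kmia'.

'kmia'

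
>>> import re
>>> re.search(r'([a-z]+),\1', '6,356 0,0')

None

After group 1 captures some text, `\1` only succeeds where that same text appears again.
Unlike `match`, `search` isn't anchored — it looks for the pattern anywhere in the string.
Here nothing in the string fits, so the call returns None.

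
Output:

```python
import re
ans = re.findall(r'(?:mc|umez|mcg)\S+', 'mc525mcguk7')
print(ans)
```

['mc525mcguk7']

Matches: at [0:11] → 'mc525mcguk7'.
No capturing groups, so `findall` returns the 1 full match string.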